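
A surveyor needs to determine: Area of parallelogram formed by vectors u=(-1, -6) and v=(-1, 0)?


|u x v| = |(-1)*0 - (-6)*(-1)|
= |0 - 6| = 6

6


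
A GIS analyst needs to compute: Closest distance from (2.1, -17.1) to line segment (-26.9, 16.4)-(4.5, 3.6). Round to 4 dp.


Project P onto AB: t = 1 (clamped to [0,1])
Closest point on segment: (4.5, 3.6)
Distance: 20.8387

20.8387


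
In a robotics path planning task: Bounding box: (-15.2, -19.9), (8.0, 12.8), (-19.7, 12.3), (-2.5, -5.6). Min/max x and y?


x range: [-19.7, 8]
y range: [-19.9, 12.8]
Bounding box: (-19.7,-19.9) to (8,12.8)

(-19.7,-19.9) to (8,12.8)


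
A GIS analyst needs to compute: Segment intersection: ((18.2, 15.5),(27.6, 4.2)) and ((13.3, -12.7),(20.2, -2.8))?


Cross products: d1=146.07, d2=-24.96, d3=-320.45, d4=-149.42
d1*d2 < 0 and d3*d4 < 0? no

No, they don't intersect


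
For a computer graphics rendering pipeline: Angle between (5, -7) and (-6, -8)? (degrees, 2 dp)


u.v = 26, |u| = sqrt(74) = 8.6023, |v| = sqrt(100) = 10
cos(theta) = u.v/(|u||v|) = 26/sqrt(7400) = 0.302244
theta = acos(0.302244) = 72.41 degrees

72.41 degrees


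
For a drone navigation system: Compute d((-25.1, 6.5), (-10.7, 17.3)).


dx=14.4, dy=10.8
d^2 = 14.4^2 + 10.8^2 = 324
d = sqrt(324) = 18

18


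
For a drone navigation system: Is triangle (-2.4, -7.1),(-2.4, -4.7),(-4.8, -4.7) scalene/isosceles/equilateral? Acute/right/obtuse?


Side lengths squared: AB^2=5.76, BC^2=5.76, CA^2=11.52
Sorted: [5.76, 5.76, 11.52]
By sides: Isosceles, By angles: Right

Isosceles, Right


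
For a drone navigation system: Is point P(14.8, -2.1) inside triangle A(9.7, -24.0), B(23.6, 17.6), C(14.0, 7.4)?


Cross products: AB x AP = 92.25, BC x BP = 99.36, CA x CP = 65.97
All same sign? yes

Yes, inside


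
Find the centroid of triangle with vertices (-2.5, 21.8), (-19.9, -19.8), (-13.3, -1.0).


Centroid = ((x_A+x_B+x_C)/3, (y_A+y_B+y_C)/3)
= (((-2.5)+(-19.9)+(-13.3))/3, (21.8+(-19.8)+(-1))/3)
= (-11.9, 0.3333)

(-11.9, 0.3333)


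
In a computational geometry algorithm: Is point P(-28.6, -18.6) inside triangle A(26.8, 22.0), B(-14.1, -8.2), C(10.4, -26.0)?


Cross products: AB x AP = -12.54, BC x BP = -512.9, CA x CP = 1993.36
All same sign? no

No, outside


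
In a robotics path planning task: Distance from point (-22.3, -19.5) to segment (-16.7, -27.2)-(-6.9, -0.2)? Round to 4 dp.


Project P onto AB: t = 0.1855 (clamped to [0,1])
Closest point on segment: (-14.8824, -22.1923)
Distance: 7.8911

7.8911


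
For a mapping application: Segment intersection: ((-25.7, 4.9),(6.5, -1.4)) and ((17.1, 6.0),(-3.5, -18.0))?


Cross products: d1=-1004.54, d2=-101.96, d3=305.06, d4=-597.52
d1*d2 < 0 and d3*d4 < 0? no

No, they don't intersect


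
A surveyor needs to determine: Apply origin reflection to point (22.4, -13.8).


Reflection over origin: (x,y) -> (-x,-y)
(22.4, -13.8) -> (-22.4, 13.8)

(-22.4, 13.8)


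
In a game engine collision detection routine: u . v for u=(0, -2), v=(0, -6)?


u . v = u_x*v_x + u_y*v_y = 0*0 + (-2)*(-6)
= 0 + 12 = 12

12


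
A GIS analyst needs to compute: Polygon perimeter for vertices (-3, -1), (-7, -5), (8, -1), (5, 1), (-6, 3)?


Sides: (-3, -1)->(-7, -5): sqrt(32) = 5.656854, (-7, -5)->(8, -1): sqrt(241) = 15.524175, (8, -1)->(5, 1): sqrt(13) = 3.605551, (5, 1)->(-6, 3): sqrt(125) = 11.18034, (-6, 3)->(-3, -1): sqrt(25) = 5
Sum = 40.96692
Perimeter = 40.9669

40.9669


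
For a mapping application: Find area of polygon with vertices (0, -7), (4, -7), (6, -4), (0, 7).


Shoelace sum: (0*(-7) - 4*(-7)) + (4*(-4) - 6*(-7)) + (6*7 - 0*(-4)) + (0*(-7) - 0*7)
= 96
Area = |96|/2 = 48

48


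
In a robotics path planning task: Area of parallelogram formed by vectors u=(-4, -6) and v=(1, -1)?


|u x v| = |(-4)*(-1) - (-6)*1|
= |4 - (-6)| = 10

10


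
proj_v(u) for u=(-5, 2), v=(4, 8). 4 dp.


u.v = -4, |v| = sqrt(80) = 8.9443
Scalar projection = u.v / |v| = -4 / sqrt(80) = -0.4472

-0.4472


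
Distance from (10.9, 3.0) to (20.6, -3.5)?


dx=9.7, dy=-6.5
d^2 = 9.7^2 + (-6.5)^2 = 136.34
d = sqrt(136.34) = 11.6765

11.6765


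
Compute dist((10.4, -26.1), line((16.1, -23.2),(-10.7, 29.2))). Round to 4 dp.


|cross product| = 376.4
|line direction| = sqrt(3464) = 58.8558
Distance = 376.4/sqrt(3464) = 6.3953

6.3953


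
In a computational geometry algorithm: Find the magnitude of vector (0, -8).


|u| = sqrt(0^2 + (-8)^2) = sqrt(64) = 8

8


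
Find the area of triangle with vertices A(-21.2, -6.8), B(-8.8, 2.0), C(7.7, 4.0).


Area = |x_A(y_B-y_C) + x_B(y_C-y_A) + x_C(y_A-y_B)|/2
= |42.4 + (-95.04) + (-67.76)|/2
= 120.4/2 = 60.2

60.2


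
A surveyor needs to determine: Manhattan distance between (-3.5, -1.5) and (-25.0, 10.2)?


|(-3.5)-(-25)| + |(-1.5)-10.2| = 21.5 + 11.7 = 33.2

33.2


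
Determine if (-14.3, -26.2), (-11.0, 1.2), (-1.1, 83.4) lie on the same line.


Cross product: ((-11)-(-14.3))*(83.4-(-26.2)) - (1.2-(-26.2))*((-1.1)-(-14.3))
= 0

Yes, collinear


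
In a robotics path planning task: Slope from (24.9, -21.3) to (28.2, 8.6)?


slope = (y2-y1)/(x2-x1) = (8.6-(-21.3))/(28.2-24.9) = 29.9/3.3 = 9.0606

9.0606


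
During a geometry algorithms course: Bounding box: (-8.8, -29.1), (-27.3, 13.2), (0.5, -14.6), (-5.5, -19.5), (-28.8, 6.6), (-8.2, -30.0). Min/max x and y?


x range: [-28.8, 0.5]
y range: [-30, 13.2]
Bounding box: (-28.8,-30) to (0.5,13.2)

(-28.8,-30) to (0.5,13.2)


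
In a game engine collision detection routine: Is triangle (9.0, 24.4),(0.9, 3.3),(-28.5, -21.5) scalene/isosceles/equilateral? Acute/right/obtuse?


Side lengths squared: AB^2=510.82, BC^2=1479.4, CA^2=3513.06
Sorted: [510.82, 1479.4, 3513.06]
By sides: Scalene, By angles: Obtuse

Scalene, Obtuse


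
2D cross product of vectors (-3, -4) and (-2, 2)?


u x v = u_x*v_y - u_y*v_x = (-3)*2 - (-4)*(-2)
= (-6) - 8 = -14

-14


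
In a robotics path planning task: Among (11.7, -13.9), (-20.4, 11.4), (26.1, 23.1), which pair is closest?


d(P0,P1) = 40.8718, d(P0,P2) = 39.7034, d(P1,P2) = 47.9493
Closest: P0 and P2

Closest pair: (11.7, -13.9) and (26.1, 23.1), distance = 39.7034


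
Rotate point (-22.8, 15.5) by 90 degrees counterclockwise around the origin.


90° CCW: (x,y) -> (-y, x)
(-22.8,15.5) -> (-15.5, -22.8)

(-15.5, -22.8)


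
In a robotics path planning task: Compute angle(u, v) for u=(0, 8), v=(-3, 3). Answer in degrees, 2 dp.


u.v = 24, |u| = sqrt(64) = 8, |v| = sqrt(18) = 4.2426
cos(theta) = u.v/(|u||v|) = 24/sqrt(1152) = 0.707107
theta = acos(0.707107) = 45 degrees

45 degrees


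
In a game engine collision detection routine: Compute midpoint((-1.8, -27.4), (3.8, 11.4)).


M = (((-1.8)+3.8)/2, ((-27.4)+11.4)/2)
= (1, -8)

(1, -8)


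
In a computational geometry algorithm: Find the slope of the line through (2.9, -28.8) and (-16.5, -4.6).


slope = (y2-y1)/(x2-x1) = ((-4.6)-(-28.8))/((-16.5)-2.9) = 24.2/(-19.4) = -1.2474

-1.2474


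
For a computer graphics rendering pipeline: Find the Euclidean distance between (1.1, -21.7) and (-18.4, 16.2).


dx=-19.5, dy=37.9
d^2 = (-19.5)^2 + 37.9^2 = 1816.66
d = sqrt(1816.66) = 42.6223

42.6223


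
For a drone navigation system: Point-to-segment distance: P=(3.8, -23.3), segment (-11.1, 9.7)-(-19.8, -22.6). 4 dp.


Project P onto AB: t = 0.8367 (clamped to [0,1])
Closest point on segment: (-18.3794, -17.326)
Distance: 22.9699

22.9699


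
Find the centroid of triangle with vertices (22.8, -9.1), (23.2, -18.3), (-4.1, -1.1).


Centroid = ((x_A+x_B+x_C)/3, (y_A+y_B+y_C)/3)
= ((22.8+23.2+(-4.1))/3, ((-9.1)+(-18.3)+(-1.1))/3)
= (13.9667, -9.5)

(13.9667, -9.5)


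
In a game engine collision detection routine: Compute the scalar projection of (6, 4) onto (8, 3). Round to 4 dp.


u.v = 60, |v| = sqrt(73) = 8.544
Scalar projection = u.v / |v| = 60 / sqrt(73) = 7.0225

7.0225


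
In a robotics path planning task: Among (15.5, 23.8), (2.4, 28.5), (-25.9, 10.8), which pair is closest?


d(P0,P1) = 13.9176, d(P0,P2) = 43.3931, d(P1,P2) = 33.3793
Closest: P0 and P1

Closest pair: (15.5, 23.8) and (2.4, 28.5), distance = 13.9176


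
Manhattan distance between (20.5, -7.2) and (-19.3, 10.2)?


|20.5-(-19.3)| + |(-7.2)-10.2| = 39.8 + 17.4 = 57.2

57.2


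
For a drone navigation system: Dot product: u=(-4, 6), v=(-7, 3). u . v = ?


u . v = u_x*v_x + u_y*v_y = (-4)*(-7) + 6*3
= 28 + 18 = 46

46


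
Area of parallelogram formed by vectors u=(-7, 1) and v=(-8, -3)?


|u x v| = |(-7)*(-3) - 1*(-8)|
= |21 - (-8)| = 29

29


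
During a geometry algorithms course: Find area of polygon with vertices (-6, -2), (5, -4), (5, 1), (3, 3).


Shoelace sum: ((-6)*(-4) - 5*(-2)) + (5*1 - 5*(-4)) + (5*3 - 3*1) + (3*(-2) - (-6)*3)
= 83
Area = |83|/2 = 41.5

41.5


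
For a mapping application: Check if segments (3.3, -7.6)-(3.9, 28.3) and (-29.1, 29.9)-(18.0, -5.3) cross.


Cross products: d1=-625.77, d2=1086.24, d3=1185.66, d4=-526.35
d1*d2 < 0 and d3*d4 < 0? yes

Yes, they intersect


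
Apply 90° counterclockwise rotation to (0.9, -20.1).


90° CCW: (x,y) -> (-y, x)
(0.9,-20.1) -> (20.1, 0.9)

(20.1, 0.9)


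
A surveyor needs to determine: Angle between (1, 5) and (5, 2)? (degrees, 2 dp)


u.v = 15, |u| = sqrt(26) = 5.099, |v| = sqrt(29) = 5.3852
cos(theta) = u.v/(|u||v|) = 15/sqrt(754) = 0.546268
theta = acos(0.546268) = 56.89 degrees

56.89 degrees


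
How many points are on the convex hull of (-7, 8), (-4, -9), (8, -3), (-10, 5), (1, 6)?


Convex hull vertices (CCW): (-10, 5), (-4, -9), (8, -3), (1, 6), (-7, 8)
Count = 5

5


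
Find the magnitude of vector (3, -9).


|u| = sqrt(3^2 + (-9)^2) = sqrt(90) = 9.4868

9.4868


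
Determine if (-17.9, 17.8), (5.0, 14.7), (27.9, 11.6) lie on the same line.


Cross product: (5-(-17.9))*(11.6-17.8) - (14.7-17.8)*(27.9-(-17.9))
= 0

Yes, collinear


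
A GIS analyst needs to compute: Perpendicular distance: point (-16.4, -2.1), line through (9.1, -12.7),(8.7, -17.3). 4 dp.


|cross product| = 121.54
|line direction| = sqrt(21.32) = 4.6174
Distance = 121.54/sqrt(21.32) = 26.3224

26.3224


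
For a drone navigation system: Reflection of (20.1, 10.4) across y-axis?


Reflection over y-axis: (x,y) -> (-x,y)
(20.1, 10.4) -> (-20.1, 10.4)

(-20.1, 10.4)


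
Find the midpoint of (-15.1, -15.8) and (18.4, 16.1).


M = (((-15.1)+18.4)/2, ((-15.8)+16.1)/2)
= (1.65, 0.15)

(1.65, 0.15)


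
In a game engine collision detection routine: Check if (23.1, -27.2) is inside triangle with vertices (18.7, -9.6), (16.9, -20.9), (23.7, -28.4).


Cross products: AB x AP = 81.4, BC x BP = 3.66, CA x CP = 5.28
All same sign? yes

Yes, inside


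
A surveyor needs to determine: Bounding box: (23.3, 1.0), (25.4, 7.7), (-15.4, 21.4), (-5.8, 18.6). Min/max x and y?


x range: [-15.4, 25.4]
y range: [1, 21.4]
Bounding box: (-15.4,1) to (25.4,21.4)

(-15.4,1) to (25.4,21.4)


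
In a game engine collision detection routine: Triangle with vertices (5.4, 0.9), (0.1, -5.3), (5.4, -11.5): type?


Side lengths squared: AB^2=66.53, BC^2=66.53, CA^2=153.76
Sorted: [66.53, 66.53, 153.76]
By sides: Isosceles, By angles: Obtuse

Isosceles, Obtuse


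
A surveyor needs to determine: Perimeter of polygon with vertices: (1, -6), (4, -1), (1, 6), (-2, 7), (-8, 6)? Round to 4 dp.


Sides: (1, -6)->(4, -1): sqrt(34) = 5.830952, (4, -1)->(1, 6): sqrt(58) = 7.615773, (1, 6)->(-2, 7): sqrt(10) = 3.162278, (-2, 7)->(-8, 6): sqrt(37) = 6.082763, (-8, 6)->(1, -6): sqrt(225) = 15
Sum = 37.691766
Perimeter = 37.6918

37.6918


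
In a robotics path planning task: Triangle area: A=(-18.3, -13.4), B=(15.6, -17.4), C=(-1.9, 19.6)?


Area = |x_A(y_B-y_C) + x_B(y_C-y_A) + x_C(y_A-y_B)|/2
= |677.1 + 514.8 + (-7.6)|/2
= 1184.3/2 = 592.15

592.15


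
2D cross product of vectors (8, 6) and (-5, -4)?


u x v = u_x*v_y - u_y*v_x = 8*(-4) - 6*(-5)
= (-32) - (-30) = -2

-2


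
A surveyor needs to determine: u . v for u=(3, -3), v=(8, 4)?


u . v = u_x*v_x + u_y*v_y = 3*8 + (-3)*4
= 24 + (-12) = 12

12


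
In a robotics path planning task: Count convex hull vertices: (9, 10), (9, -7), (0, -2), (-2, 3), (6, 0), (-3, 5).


Convex hull vertices (CCW): (-3, 5), (0, -2), (9, -7), (9, 10)
Count = 4

4


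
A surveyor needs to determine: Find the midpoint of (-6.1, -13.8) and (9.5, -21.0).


M = (((-6.1)+9.5)/2, ((-13.8)+(-21))/2)
= (1.7, -17.4)

(1.7, -17.4)


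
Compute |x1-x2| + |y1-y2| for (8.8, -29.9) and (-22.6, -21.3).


|8.8-(-22.6)| + |(-29.9)-(-21.3)| = 31.4 + 8.6 = 40

40


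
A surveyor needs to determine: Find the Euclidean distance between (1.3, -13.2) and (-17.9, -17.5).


dx=-19.2, dy=-4.3
d^2 = (-19.2)^2 + (-4.3)^2 = 387.13
d = sqrt(387.13) = 19.6756

19.6756


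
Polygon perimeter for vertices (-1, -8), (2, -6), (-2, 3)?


Sides: (-1, -8)->(2, -6): sqrt(13) = 3.605551, (2, -6)->(-2, 3): sqrt(97) = 9.848858, (-2, 3)->(-1, -8): sqrt(122) = 11.045361
Sum = 24.49977
Perimeter = 24.4998

24.4998


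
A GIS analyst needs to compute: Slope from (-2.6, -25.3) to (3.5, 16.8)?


slope = (y2-y1)/(x2-x1) = (16.8-(-25.3))/(3.5-(-2.6)) = 42.1/6.1 = 6.9016

6.9016


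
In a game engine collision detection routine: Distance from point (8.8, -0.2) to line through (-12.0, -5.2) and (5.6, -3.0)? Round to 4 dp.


|cross product| = 42.24
|line direction| = sqrt(314.6) = 17.737
Distance = 42.24/sqrt(314.6) = 2.3815

2.3815


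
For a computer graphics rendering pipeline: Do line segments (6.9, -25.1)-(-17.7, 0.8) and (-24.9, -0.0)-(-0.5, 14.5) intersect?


Cross products: d1=-1073.54, d2=-84.88, d3=206.16, d4=-782.5
d1*d2 < 0 and d3*d4 < 0? no

No, they don't intersect


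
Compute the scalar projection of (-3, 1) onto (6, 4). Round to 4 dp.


u.v = -14, |v| = sqrt(52) = 7.2111
Scalar projection = u.v / |v| = -14 / sqrt(52) = -1.9415

-1.9415


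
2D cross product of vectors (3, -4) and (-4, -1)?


u x v = u_x*v_y - u_y*v_x = 3*(-1) - (-4)*(-4)
= (-3) - 16 = -19

-19


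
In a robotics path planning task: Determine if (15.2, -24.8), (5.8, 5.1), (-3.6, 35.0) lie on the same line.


Cross product: (5.8-15.2)*(35-(-24.8)) - (5.1-(-24.8))*((-3.6)-15.2)
= 0

Yes, collinear


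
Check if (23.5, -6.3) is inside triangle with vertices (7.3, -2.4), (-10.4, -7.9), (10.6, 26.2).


Cross products: AB x AP = 158.13, BC x BP = -1122.39, CA x CP = 476.19
All same sign? no

No, outside


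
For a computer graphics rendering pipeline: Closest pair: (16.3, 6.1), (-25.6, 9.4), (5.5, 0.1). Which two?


d(P0,P1) = 42.0298, d(P0,P2) = 12.3548, d(P1,P2) = 32.4607
Closest: P0 and P2

Closest pair: (16.3, 6.1) and (5.5, 0.1), distance = 12.3548


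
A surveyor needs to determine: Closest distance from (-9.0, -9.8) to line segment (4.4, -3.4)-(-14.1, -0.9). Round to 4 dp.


Project P onto AB: t = 0.6654 (clamped to [0,1])
Closest point on segment: (-7.9103, -1.7364)
Distance: 8.1369

8.1369


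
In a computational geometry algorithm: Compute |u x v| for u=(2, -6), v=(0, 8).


|u x v| = |2*8 - (-6)*0|
= |16 - 0| = 16

16


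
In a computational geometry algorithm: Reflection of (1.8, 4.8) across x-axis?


Reflection over x-axis: (x,y) -> (x,-y)
(1.8, 4.8) -> (1.8, -4.8)

(1.8, -4.8)


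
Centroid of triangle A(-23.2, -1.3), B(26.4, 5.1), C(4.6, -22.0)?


Centroid = ((x_A+x_B+x_C)/3, (y_A+y_B+y_C)/3)
= (((-23.2)+26.4+4.6)/3, ((-1.3)+5.1+(-22))/3)
= (2.6, -6.0667)

(2.6, -6.0667)


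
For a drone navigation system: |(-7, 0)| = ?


|u| = sqrt((-7)^2 + 0^2) = sqrt(49) = 7

7


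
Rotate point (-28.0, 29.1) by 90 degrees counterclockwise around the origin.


90° CCW: (x,y) -> (-y, x)
(-28,29.1) -> (-29.1, -28)

(-29.1, -28)


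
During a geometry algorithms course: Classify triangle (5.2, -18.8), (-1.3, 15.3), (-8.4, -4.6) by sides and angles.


Side lengths squared: AB^2=1205.06, BC^2=446.42, CA^2=386.6
Sorted: [386.6, 446.42, 1205.06]
By sides: Scalene, By angles: Obtuse

Scalene, Obtuse


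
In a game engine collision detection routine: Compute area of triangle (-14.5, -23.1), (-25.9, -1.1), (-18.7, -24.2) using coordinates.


Area = |x_A(y_B-y_C) + x_B(y_C-y_A) + x_C(y_A-y_B)|/2
= |(-334.95) + 28.49 + 411.4|/2
= 104.94/2 = 52.47

52.47


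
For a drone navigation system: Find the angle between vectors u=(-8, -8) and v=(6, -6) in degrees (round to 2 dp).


u.v = 0, |u| = sqrt(128) = 11.3137, |v| = sqrt(72) = 8.4853
cos(theta) = u.v/(|u||v|) = 0/sqrt(9216) = 0
theta = acos(0) = 90 degrees

90 degrees


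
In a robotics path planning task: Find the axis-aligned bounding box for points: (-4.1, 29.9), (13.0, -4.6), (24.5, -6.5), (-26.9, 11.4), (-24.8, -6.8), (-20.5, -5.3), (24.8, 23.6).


x range: [-26.9, 24.8]
y range: [-6.8, 29.9]
Bounding box: (-26.9,-6.8) to (24.8,29.9)

(-26.9,-6.8) to (24.8,29.9)


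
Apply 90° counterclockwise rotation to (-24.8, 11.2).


90° CCW: (x,y) -> (-y, x)
(-24.8,11.2) -> (-11.2, -24.8)

(-11.2, -24.8)


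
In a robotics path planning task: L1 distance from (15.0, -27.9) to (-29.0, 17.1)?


|15-(-29)| + |(-27.9)-17.1| = 44 + 45 = 89

89


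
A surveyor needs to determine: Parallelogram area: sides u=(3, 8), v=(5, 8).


|u x v| = |3*8 - 8*5|
= |24 - 40| = 16

16


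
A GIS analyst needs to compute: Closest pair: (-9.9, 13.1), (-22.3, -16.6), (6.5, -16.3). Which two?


d(P0,P1) = 32.1846, d(P0,P2) = 33.6648, d(P1,P2) = 28.8016
Closest: P1 and P2

Closest pair: (-22.3, -16.6) and (6.5, -16.3), distance = 28.8016


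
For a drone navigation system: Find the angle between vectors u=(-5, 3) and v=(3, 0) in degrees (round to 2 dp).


u.v = -15, |u| = sqrt(34) = 5.831, |v| = sqrt(9) = 3
cos(theta) = u.v/(|u||v|) = -15/sqrt(306) = -0.857493
theta = acos(-0.857493) = 149.04 degrees

149.04 degrees


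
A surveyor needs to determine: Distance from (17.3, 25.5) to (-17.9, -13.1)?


dx=-35.2, dy=-38.6
d^2 = (-35.2)^2 + (-38.6)^2 = 2729
d = sqrt(2729) = 52.2398

52.2398


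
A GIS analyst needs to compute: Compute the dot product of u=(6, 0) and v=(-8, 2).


u . v = u_x*v_x + u_y*v_y = 6*(-8) + 0*2
= (-48) + 0 = -48

-48


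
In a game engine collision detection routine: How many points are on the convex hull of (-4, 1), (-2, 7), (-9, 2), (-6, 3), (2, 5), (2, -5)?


Convex hull vertices (CCW): (-9, 2), (2, -5), (2, 5), (-2, 7)
Count = 4

4


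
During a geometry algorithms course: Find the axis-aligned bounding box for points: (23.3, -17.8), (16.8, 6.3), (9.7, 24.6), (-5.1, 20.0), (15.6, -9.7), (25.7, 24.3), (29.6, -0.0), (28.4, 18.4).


x range: [-5.1, 29.6]
y range: [-17.8, 24.6]
Bounding box: (-5.1,-17.8) to (29.6,24.6)

(-5.1,-17.8) to (29.6,24.6)


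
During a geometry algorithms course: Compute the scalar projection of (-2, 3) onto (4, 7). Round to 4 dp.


u.v = 13, |v| = sqrt(65) = 8.0623
Scalar projection = u.v / |v| = 13 / sqrt(65) = 1.6125

1.6125


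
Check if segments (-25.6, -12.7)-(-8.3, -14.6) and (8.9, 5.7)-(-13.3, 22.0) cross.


Cross products: d1=970.83, d2=731.02, d3=383.87, d4=623.68
d1*d2 < 0 and d3*d4 < 0? no

No, they don't intersect


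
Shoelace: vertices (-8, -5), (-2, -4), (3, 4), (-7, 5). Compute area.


Shoelace sum: ((-8)*(-4) - (-2)*(-5)) + ((-2)*4 - 3*(-4)) + (3*5 - (-7)*4) + ((-7)*(-5) - (-8)*5)
= 144
Area = |144|/2 = 72

72


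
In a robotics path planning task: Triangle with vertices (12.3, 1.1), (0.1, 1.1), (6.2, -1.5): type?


Side lengths squared: AB^2=148.84, BC^2=43.97, CA^2=43.97
Sorted: [43.97, 43.97, 148.84]
By sides: Isosceles, By angles: Obtuse

Isosceles, Obtuse


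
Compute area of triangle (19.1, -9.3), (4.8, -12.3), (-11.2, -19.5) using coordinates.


Area = |x_A(y_B-y_C) + x_B(y_C-y_A) + x_C(y_A-y_B)|/2
= |137.52 + (-48.96) + (-33.6)|/2
= 54.96/2 = 27.48

27.48


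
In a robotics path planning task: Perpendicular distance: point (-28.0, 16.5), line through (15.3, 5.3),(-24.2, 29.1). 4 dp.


|cross product| = 588.14
|line direction| = sqrt(2126.69) = 46.116
Distance = 588.14/sqrt(2126.69) = 12.7535

12.7535


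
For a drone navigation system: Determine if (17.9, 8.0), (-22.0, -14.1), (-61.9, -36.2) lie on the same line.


Cross product: ((-22)-17.9)*((-36.2)-8) - ((-14.1)-8)*((-61.9)-17.9)
= 0

Yes, collinear


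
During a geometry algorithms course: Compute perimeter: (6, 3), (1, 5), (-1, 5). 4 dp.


Sides: (6, 3)->(1, 5): sqrt(29) = 5.385165, (1, 5)->(-1, 5): sqrt(4) = 2, (-1, 5)->(6, 3): sqrt(53) = 7.28011
Sum = 14.665275
Perimeter = 14.6653

14.6653


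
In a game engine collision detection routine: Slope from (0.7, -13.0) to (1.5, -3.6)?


slope = (y2-y1)/(x2-x1) = ((-3.6)-(-13))/(1.5-0.7) = 9.4/0.8 = 11.75

11.75


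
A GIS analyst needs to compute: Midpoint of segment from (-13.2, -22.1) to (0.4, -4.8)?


M = (((-13.2)+0.4)/2, ((-22.1)+(-4.8))/2)
= (-6.4, -13.45)

(-6.4, -13.45)


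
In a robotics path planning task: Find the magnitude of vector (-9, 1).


|u| = sqrt((-9)^2 + 1^2) = sqrt(82) = 9.0554

9.0554


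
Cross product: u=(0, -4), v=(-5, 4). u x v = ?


u x v = u_x*v_y - u_y*v_x = 0*4 - (-4)*(-5)
= 0 - 20 = -20

-20


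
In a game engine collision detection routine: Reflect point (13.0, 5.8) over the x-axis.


Reflection over x-axis: (x,y) -> (x,-y)
(13, 5.8) -> (13, -5.8)

(13, -5.8)


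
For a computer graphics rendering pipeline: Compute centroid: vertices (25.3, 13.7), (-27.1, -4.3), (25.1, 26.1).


Centroid = ((x_A+x_B+x_C)/3, (y_A+y_B+y_C)/3)
= ((25.3+(-27.1)+25.1)/3, (13.7+(-4.3)+26.1)/3)
= (7.7667, 11.8333)

(7.7667, 11.8333)


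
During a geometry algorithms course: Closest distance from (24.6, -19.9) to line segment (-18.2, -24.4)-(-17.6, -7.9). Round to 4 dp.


Project P onto AB: t = 0.3666 (clamped to [0,1])
Closest point on segment: (-17.9801, -18.3516)
Distance: 42.6082

42.6082


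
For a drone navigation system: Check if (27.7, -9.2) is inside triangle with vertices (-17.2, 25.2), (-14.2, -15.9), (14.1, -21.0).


Cross products: AB x AP = 1742.19, BC x BP = 403.3, CA x CP = -997.66
All same sign? no

No, outside


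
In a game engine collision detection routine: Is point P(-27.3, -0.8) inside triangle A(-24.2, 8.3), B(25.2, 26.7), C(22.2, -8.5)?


Cross products: AB x AP = -392.5, BC x BP = -1765.5, CA x CP = 474.32
All same sign? no

No, outside


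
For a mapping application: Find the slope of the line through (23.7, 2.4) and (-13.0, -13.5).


slope = (y2-y1)/(x2-x1) = ((-13.5)-2.4)/((-13)-23.7) = (-15.9)/(-36.7) = 0.4332

0.4332


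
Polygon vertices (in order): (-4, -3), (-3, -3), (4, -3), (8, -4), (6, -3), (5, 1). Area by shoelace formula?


Shoelace sum: ((-4)*(-3) - (-3)*(-3)) + ((-3)*(-3) - 4*(-3)) + (4*(-4) - 8*(-3)) + (8*(-3) - 6*(-4)) + (6*1 - 5*(-3)) + (5*(-3) - (-4)*1)
= 42
Area = |42|/2 = 21

21


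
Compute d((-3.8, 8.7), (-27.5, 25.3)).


dx=-23.7, dy=16.6
d^2 = (-23.7)^2 + 16.6^2 = 837.25
d = sqrt(837.25) = 28.9353

28.9353


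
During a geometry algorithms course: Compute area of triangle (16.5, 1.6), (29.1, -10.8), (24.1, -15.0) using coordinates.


Area = |x_A(y_B-y_C) + x_B(y_C-y_A) + x_C(y_A-y_B)|/2
= |69.3 + (-483.06) + 298.84|/2
= 114.92/2 = 57.46

57.46


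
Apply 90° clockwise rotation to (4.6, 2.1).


90° CW: (x,y) -> (y, -x)
(4.6,2.1) -> (2.1, -4.6)

(2.1, -4.6)


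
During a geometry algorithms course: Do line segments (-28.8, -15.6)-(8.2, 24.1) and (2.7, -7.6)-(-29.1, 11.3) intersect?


Cross products: d1=849.75, d2=-1112.01, d3=-954.55, d4=1007.21
d1*d2 < 0 and d3*d4 < 0? yes

Yes, they intersect


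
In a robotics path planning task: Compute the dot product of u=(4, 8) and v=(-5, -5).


u . v = u_x*v_x + u_y*v_y = 4*(-5) + 8*(-5)
= (-20) + (-40) = -60

-60


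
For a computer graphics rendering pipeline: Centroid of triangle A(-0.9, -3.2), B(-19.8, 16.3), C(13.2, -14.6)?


Centroid = ((x_A+x_B+x_C)/3, (y_A+y_B+y_C)/3)
= (((-0.9)+(-19.8)+13.2)/3, ((-3.2)+16.3+(-14.6))/3)
= (-2.5, -0.5)

(-2.5, -0.5)


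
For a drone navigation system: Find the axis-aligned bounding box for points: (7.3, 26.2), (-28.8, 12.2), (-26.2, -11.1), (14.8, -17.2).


x range: [-28.8, 14.8]
y range: [-17.2, 26.2]
Bounding box: (-28.8,-17.2) to (14.8,26.2)

(-28.8,-17.2) to (14.8,26.2)


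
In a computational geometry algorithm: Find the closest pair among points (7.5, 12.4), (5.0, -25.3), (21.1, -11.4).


d(P0,P1) = 37.7828, d(P0,P2) = 27.4117, d(P1,P2) = 21.2702
Closest: P1 and P2

Closest pair: (5.0, -25.3) and (21.1, -11.4), distance = 21.2702


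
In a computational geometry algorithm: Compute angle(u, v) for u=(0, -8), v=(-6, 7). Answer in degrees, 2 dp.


u.v = -56, |u| = sqrt(64) = 8, |v| = sqrt(85) = 9.2195
cos(theta) = u.v/(|u||v|) = -56/sqrt(5440) = -0.759257
theta = acos(-0.759257) = 139.4 degrees

139.4 degrees


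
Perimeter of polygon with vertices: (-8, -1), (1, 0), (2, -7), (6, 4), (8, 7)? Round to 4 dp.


Sides: (-8, -1)->(1, 0): sqrt(82) = 9.055385, (1, 0)->(2, -7): sqrt(50) = 7.071068, (2, -7)->(6, 4): sqrt(137) = 11.7047, (6, 4)->(8, 7): sqrt(13) = 3.605551, (8, 7)->(-8, -1): sqrt(320) = 17.888544
Sum = 49.325248
Perimeter = 49.3252

49.3252


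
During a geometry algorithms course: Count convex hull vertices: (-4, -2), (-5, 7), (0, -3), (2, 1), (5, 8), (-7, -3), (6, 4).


Convex hull vertices (CCW): (-7, -3), (0, -3), (6, 4), (5, 8), (-5, 7)
Count = 5

5


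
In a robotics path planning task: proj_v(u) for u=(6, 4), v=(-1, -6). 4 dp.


u.v = -30, |v| = sqrt(37) = 6.0828
Scalar projection = u.v / |v| = -30 / sqrt(37) = -4.932

-4.932


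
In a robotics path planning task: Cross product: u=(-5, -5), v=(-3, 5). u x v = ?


u x v = u_x*v_y - u_y*v_x = (-5)*5 - (-5)*(-3)
= (-25) - 15 = -40

-40


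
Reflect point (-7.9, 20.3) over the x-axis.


Reflection over x-axis: (x,y) -> (x,-y)
(-7.9, 20.3) -> (-7.9, -20.3)

(-7.9, -20.3)


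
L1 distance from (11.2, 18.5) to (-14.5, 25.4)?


|11.2-(-14.5)| + |18.5-25.4| = 25.7 + 6.9 = 32.6

32.6


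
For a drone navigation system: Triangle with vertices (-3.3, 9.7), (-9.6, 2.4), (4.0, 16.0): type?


Side lengths squared: AB^2=92.98, BC^2=369.92, CA^2=92.98
Sorted: [92.98, 92.98, 369.92]
By sides: Isosceles, By angles: Obtuse

Isosceles, Obtuse


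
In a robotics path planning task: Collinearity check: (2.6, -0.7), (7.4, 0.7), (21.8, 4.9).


Cross product: (7.4-2.6)*(4.9-(-0.7)) - (0.7-(-0.7))*(21.8-2.6)
= 0

Yes, collinear


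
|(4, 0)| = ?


|u| = sqrt(4^2 + 0^2) = sqrt(16) = 4

4


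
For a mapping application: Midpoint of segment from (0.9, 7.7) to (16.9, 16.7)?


M = ((0.9+16.9)/2, (7.7+16.7)/2)
= (8.9, 12.2)

(8.9, 12.2)


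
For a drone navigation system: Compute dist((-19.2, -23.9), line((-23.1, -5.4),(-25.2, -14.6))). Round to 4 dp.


|cross product| = 74.73
|line direction| = sqrt(89.05) = 9.4366
Distance = 74.73/sqrt(89.05) = 7.9191

7.9191


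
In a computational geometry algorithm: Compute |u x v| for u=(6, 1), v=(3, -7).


|u x v| = |6*(-7) - 1*3|
= |(-42) - 3| = 45

45


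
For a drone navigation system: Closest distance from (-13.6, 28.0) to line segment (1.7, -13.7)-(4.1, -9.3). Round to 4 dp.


Project P onto AB: t = 1 (clamped to [0,1])
Closest point on segment: (4.1, -9.3)
Distance: 41.2866

41.2866


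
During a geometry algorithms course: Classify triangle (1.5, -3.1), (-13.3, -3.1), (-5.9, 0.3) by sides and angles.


Side lengths squared: AB^2=219.04, BC^2=66.32, CA^2=66.32
Sorted: [66.32, 66.32, 219.04]
By sides: Isosceles, By angles: Obtuse

Isosceles, Obtuse


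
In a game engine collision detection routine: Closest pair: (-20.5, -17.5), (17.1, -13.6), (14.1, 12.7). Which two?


d(P0,P1) = 37.8017, d(P0,P2) = 45.926, d(P1,P2) = 26.4705
Closest: P1 and P2

Closest pair: (17.1, -13.6) and (14.1, 12.7), distance = 26.4705


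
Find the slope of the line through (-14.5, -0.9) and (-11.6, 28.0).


slope = (y2-y1)/(x2-x1) = (28-(-0.9))/((-11.6)-(-14.5)) = 28.9/2.9 = 9.9655

9.9655


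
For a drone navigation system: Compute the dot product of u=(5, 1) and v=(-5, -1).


u . v = u_x*v_x + u_y*v_y = 5*(-5) + 1*(-1)
= (-25) + (-1) = -26

-26


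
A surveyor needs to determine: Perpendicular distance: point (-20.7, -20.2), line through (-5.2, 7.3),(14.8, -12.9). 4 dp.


|cross product| = 863.1
|line direction| = sqrt(808.04) = 28.426
Distance = 863.1/sqrt(808.04) = 30.363

30.363


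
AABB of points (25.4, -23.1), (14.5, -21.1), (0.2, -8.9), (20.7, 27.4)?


x range: [0.2, 25.4]
y range: [-23.1, 27.4]
Bounding box: (0.2,-23.1) to (25.4,27.4)

(0.2,-23.1) to (25.4,27.4)


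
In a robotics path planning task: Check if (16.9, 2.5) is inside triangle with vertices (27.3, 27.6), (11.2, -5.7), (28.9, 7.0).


Cross products: AB x AP = 57.79, BC x BP = 72.75, CA x CP = 254.4
All same sign? yes

Yes, inside


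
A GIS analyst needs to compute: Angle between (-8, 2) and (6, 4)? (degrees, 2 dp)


u.v = -40, |u| = sqrt(68) = 8.2462, |v| = sqrt(52) = 7.2111
cos(theta) = u.v/(|u||v|) = -40/sqrt(3536) = -0.672673
theta = acos(-0.672673) = 132.27 degrees

132.27 degrees


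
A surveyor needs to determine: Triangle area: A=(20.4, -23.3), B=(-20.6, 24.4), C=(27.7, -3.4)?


Area = |x_A(y_B-y_C) + x_B(y_C-y_A) + x_C(y_A-y_B)|/2
= |567.12 + (-409.94) + (-1321.29)|/2
= 1164.11/2 = 582.055

582.055


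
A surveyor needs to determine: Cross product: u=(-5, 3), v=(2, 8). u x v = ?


u x v = u_x*v_y - u_y*v_x = (-5)*8 - 3*2
= (-40) - 6 = -46

-46


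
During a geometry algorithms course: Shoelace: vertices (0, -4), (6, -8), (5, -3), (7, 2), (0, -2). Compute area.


Shoelace sum: (0*(-8) - 6*(-4)) + (6*(-3) - 5*(-8)) + (5*2 - 7*(-3)) + (7*(-2) - 0*2) + (0*(-4) - 0*(-2))
= 63
Area = |63|/2 = 31.5

31.5


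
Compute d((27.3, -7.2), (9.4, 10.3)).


dx=-17.9, dy=17.5
d^2 = (-17.9)^2 + 17.5^2 = 626.66
d = sqrt(626.66) = 25.0332

25.0332


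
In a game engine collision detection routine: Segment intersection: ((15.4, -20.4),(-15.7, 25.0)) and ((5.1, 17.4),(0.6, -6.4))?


Cross products: d1=415.24, d2=-529.24, d3=-707.96, d4=236.52
d1*d2 < 0 and d3*d4 < 0? yes

Yes, they intersect


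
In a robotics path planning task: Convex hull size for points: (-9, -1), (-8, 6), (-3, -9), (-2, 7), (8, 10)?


Convex hull vertices (CCW): (-9, -1), (-3, -9), (8, 10), (-8, 6)
Count = 4

4


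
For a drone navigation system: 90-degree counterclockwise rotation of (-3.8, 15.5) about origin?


90° CCW: (x,y) -> (-y, x)
(-3.8,15.5) -> (-15.5, -3.8)

(-15.5, -3.8)


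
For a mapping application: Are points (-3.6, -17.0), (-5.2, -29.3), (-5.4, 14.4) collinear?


Cross product: ((-5.2)-(-3.6))*(14.4-(-17)) - ((-29.3)-(-17))*((-5.4)-(-3.6))
= -72.38

No, not collinear


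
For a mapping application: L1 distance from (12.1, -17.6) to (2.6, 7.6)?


|12.1-2.6| + |(-17.6)-7.6| = 9.5 + 25.2 = 34.7

34.7


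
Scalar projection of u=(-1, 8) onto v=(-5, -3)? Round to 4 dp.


u.v = -19, |v| = sqrt(34) = 5.831
Scalar projection = u.v / |v| = -19 / sqrt(34) = -3.2585

-3.2585


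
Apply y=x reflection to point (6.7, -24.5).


Reflection over y=x: (x,y) -> (y,x)
(6.7, -24.5) -> (-24.5, 6.7)

(-24.5, 6.7)


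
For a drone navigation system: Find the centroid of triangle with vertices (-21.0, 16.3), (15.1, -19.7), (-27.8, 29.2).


Centroid = ((x_A+x_B+x_C)/3, (y_A+y_B+y_C)/3)
= (((-21)+15.1+(-27.8))/3, (16.3+(-19.7)+29.2)/3)
= (-11.2333, 8.6)

(-11.2333, 8.6)


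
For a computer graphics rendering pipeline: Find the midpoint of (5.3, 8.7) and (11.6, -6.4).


M = ((5.3+11.6)/2, (8.7+(-6.4))/2)
= (8.45, 1.15)

(8.45, 1.15)


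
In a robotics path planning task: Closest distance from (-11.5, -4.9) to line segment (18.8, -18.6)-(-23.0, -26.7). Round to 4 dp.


Project P onto AB: t = 0.6374 (clamped to [0,1])
Closest point on segment: (-7.8447, -23.7632)
Distance: 19.2141

19.2141


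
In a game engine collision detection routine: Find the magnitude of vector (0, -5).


|u| = sqrt(0^2 + (-5)^2) = sqrt(25) = 5

5


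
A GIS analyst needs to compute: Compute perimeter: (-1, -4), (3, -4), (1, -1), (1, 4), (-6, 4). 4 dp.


Sides: (-1, -4)->(3, -4): sqrt(16) = 4, (3, -4)->(1, -1): sqrt(13) = 3.605551, (1, -1)->(1, 4): sqrt(25) = 5, (1, 4)->(-6, 4): sqrt(49) = 7, (-6, 4)->(-1, -4): sqrt(89) = 9.433981
Sum = 29.039532
Perimeter = 29.0395

29.0395


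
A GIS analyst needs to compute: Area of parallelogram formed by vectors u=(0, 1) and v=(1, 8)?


|u x v| = |0*8 - 1*1|
= |0 - 1| = 1

1


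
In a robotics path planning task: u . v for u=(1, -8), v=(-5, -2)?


u . v = u_x*v_x + u_y*v_y = 1*(-5) + (-8)*(-2)
= (-5) + 16 = 11

11


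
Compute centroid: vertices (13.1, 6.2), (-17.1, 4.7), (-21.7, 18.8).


Centroid = ((x_A+x_B+x_C)/3, (y_A+y_B+y_C)/3)
= ((13.1+(-17.1)+(-21.7))/3, (6.2+4.7+18.8)/3)
= (-8.5667, 9.9)

(-8.5667, 9.9)


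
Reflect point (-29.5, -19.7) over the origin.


Reflection over origin: (x,y) -> (-x,-y)
(-29.5, -19.7) -> (29.5, 19.7)

(29.5, 19.7)


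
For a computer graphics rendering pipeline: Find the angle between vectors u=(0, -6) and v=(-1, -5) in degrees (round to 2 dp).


u.v = 30, |u| = sqrt(36) = 6, |v| = sqrt(26) = 5.099
cos(theta) = u.v/(|u||v|) = 30/sqrt(936) = 0.980581
theta = acos(0.980581) = 11.31 degrees

11.31 degrees


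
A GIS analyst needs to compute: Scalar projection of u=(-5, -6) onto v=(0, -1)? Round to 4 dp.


u.v = 6, |v| = sqrt(1) = 1
Scalar projection = u.v / |v| = 6 / sqrt(1) = 6

6


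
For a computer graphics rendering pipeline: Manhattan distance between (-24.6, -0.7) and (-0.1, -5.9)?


|(-24.6)-(-0.1)| + |(-0.7)-(-5.9)| = 24.5 + 5.2 = 29.7

29.7


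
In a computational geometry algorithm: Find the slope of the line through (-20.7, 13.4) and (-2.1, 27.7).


slope = (y2-y1)/(x2-x1) = (27.7-13.4)/((-2.1)-(-20.7)) = 14.3/18.6 = 0.7688

0.7688


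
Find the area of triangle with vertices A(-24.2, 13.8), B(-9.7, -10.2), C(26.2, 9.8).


Area = |x_A(y_B-y_C) + x_B(y_C-y_A) + x_C(y_A-y_B)|/2
= |484 + 38.8 + 628.8|/2
= 1151.6/2 = 575.8

575.8


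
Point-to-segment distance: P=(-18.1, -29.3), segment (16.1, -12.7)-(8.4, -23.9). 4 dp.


Project P onto AB: t = 1 (clamped to [0,1])
Closest point on segment: (8.4, -23.9)
Distance: 27.0446

27.0446


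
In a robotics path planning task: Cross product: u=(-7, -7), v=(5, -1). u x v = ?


u x v = u_x*v_y - u_y*v_x = (-7)*(-1) - (-7)*5
= 7 - (-35) = 42

42


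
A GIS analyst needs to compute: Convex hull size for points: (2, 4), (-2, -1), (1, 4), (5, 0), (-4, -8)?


Convex hull vertices (CCW): (-4, -8), (5, 0), (2, 4), (1, 4), (-2, -1)
Count = 5

5


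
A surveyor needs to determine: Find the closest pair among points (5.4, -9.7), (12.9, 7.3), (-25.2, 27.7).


d(P0,P1) = 18.5809, d(P0,P2) = 48.3231, d(P1,P2) = 43.2177
Closest: P0 and P1

Closest pair: (5.4, -9.7) and (12.9, 7.3), distance = 18.5809


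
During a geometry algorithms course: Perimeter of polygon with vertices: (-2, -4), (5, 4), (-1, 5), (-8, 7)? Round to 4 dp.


Sides: (-2, -4)->(5, 4): sqrt(113) = 10.630146, (5, 4)->(-1, 5): sqrt(37) = 6.082763, (-1, 5)->(-8, 7): sqrt(53) = 7.28011, (-8, 7)->(-2, -4): sqrt(157) = 12.529964
Sum = 36.522983
Perimeter = 36.523

36.523


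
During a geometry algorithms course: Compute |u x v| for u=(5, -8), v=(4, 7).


|u x v| = |5*7 - (-8)*4|
= |35 - (-32)| = 67

67


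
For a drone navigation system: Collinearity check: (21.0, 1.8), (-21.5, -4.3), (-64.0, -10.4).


Cross product: ((-21.5)-21)*((-10.4)-1.8) - ((-4.3)-1.8)*((-64)-21)
= 0

Yes, collinear


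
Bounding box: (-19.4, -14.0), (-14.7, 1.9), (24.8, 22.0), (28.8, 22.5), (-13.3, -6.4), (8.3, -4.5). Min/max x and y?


x range: [-19.4, 28.8]
y range: [-14, 22.5]
Bounding box: (-19.4,-14) to (28.8,22.5)

(-19.4,-14) to (28.8,22.5)


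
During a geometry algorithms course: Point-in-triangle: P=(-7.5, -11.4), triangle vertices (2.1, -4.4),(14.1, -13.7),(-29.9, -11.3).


Cross products: AB x AP = -173.28, BC x BP = -49.36, CA x CP = -157.76
All same sign? yes

Yes, inside


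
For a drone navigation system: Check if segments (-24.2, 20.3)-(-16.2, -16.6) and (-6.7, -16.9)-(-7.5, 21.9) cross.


Cross products: d1=649.24, d2=368.36, d3=348.15, d4=629.03
d1*d2 < 0 and d3*d4 < 0? no

No, they don't intersect


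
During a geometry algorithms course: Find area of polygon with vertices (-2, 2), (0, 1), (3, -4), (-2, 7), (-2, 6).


Shoelace sum: ((-2)*1 - 0*2) + (0*(-4) - 3*1) + (3*7 - (-2)*(-4)) + ((-2)*6 - (-2)*7) + ((-2)*2 - (-2)*6)
= 18
Area = |18|/2 = 9

9


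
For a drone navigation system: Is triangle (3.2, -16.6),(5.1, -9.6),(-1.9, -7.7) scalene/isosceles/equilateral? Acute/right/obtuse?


Side lengths squared: AB^2=52.61, BC^2=52.61, CA^2=105.22
Sorted: [52.61, 52.61, 105.22]
By sides: Isosceles, By angles: Right

Isosceles, Right


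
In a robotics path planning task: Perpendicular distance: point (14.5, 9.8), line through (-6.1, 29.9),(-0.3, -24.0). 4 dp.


|cross product| = 993.76
|line direction| = sqrt(2938.85) = 54.2112
Distance = 993.76/sqrt(2938.85) = 18.3313

18.3313


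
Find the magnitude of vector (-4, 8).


|u| = sqrt((-4)^2 + 8^2) = sqrt(80) = 8.9443

8.9443


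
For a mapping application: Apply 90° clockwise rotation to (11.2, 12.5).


90° CW: (x,y) -> (y, -x)
(11.2,12.5) -> (12.5, -11.2)

(12.5, -11.2)


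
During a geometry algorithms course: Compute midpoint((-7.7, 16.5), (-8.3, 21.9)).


M = (((-7.7)+(-8.3))/2, (16.5+21.9)/2)
= (-8, 19.2)

(-8, 19.2)


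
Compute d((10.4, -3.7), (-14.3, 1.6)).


dx=-24.7, dy=5.3
d^2 = (-24.7)^2 + 5.3^2 = 638.18
d = sqrt(638.18) = 25.2622

25.2622


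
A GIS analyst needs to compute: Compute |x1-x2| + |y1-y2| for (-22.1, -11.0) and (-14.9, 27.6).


|(-22.1)-(-14.9)| + |(-11)-27.6| = 7.2 + 38.6 = 45.8

45.8


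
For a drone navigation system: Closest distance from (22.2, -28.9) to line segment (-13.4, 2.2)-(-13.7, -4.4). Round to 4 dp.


Project P onto AB: t = 1 (clamped to [0,1])
Closest point on segment: (-13.7, -4.4)
Distance: 43.4633

43.4633


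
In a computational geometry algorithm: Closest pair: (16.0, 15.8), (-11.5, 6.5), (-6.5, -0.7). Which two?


d(P0,P1) = 29.03, d(P0,P2) = 27.9016, d(P1,P2) = 8.7658
Closest: P1 and P2

Closest pair: (-11.5, 6.5) and (-6.5, -0.7), distance = 8.7658


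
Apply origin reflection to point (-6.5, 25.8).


Reflection over origin: (x,y) -> (-x,-y)
(-6.5, 25.8) -> (6.5, -25.8)

(6.5, -25.8)


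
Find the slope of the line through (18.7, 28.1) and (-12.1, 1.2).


slope = (y2-y1)/(x2-x1) = (1.2-28.1)/((-12.1)-18.7) = (-26.9)/(-30.8) = 0.8734

0.8734


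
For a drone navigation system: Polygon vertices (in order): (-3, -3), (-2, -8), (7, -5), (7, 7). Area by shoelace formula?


Shoelace sum: ((-3)*(-8) - (-2)*(-3)) + ((-2)*(-5) - 7*(-8)) + (7*7 - 7*(-5)) + (7*(-3) - (-3)*7)
= 168
Area = |168|/2 = 84

84


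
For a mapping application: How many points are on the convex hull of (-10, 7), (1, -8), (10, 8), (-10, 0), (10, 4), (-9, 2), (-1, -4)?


Convex hull vertices (CCW): (-10, 0), (1, -8), (10, 4), (10, 8), (-10, 7)
Count = 5

5


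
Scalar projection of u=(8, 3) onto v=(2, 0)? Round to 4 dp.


u.v = 16, |v| = sqrt(4) = 2
Scalar projection = u.v / |v| = 16 / sqrt(4) = 8

8


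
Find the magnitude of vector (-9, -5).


|u| = sqrt((-9)^2 + (-5)^2) = sqrt(106) = 10.2956

10.2956


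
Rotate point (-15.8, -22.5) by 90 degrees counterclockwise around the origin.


90° CCW: (x,y) -> (-y, x)
(-15.8,-22.5) -> (22.5, -15.8)

(22.5, -15.8)
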